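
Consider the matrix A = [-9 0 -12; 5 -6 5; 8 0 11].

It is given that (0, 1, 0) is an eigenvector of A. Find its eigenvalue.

-6

Compute Av: A·(0, 1, 0) = (0, -6, 0).
Since Av = λv, compare component 2: -6 = λ·1, so λ = -6.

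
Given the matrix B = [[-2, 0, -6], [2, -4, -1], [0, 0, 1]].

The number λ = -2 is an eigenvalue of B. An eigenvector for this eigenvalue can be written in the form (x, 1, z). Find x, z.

We need (B + 2I)v = 0.
B + 2I = [[0, 0, -6], [2, -2, -1], [0, 0, 3]].
Row 1: (0)·x + (0)·1 + (-6)·z = 0
Row 2: (2)·x + (-2)·1 + (-1)·z = 0
Row 3: (0)·x + (0)·1 + (3)·z = 0
Solving gives x = 1, z = 0.
Check: B·(1, 1, 0) = (-2, -2, 0) = -2·(1, 1, 0).

1, 0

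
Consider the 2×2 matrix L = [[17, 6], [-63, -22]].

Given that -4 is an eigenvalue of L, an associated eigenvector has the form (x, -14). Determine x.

4

We need (L + 4I)v = 0.
L + 4I = [[21, 6], [-63, -18]].
Row 1: (21)·x + (6)·-14 = 0
Row 2: (-63)·x + (-18)·-14 = 0
Solving gives x = 4.
Check: L·(4, -14) = (-16, 56) = -4·(4, -14).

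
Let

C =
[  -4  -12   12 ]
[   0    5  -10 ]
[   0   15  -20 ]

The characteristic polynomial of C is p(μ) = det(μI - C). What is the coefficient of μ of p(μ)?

p(μ) = μ^3 + 19μ^2 + 110μ + 200.
The coefficient of μ is 110.

110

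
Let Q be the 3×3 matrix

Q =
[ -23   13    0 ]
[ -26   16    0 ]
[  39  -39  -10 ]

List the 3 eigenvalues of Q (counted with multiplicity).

-10, -10, 3

Compute the characteristic polynomial p(s) = det(sI - Q).
Cofactor expansion gives p(s) = s^3 + 17s^2 + 40s - 300.
Try s = 3: p(3) = 0, so 3 is a root.
Factor out (s - 3): p(s) = (s - 3)·(s^2 + 20s + 100).
The quadratic factor is (s + 10)^2.
Eigenvalues: -10, -10, 3.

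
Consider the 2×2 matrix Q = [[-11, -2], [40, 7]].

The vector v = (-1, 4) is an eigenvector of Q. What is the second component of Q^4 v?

324

First find the eigenvalue: Qv = (3, -12) = -3·(-1, 4), so λ = -3.
Then Q^4 v = λ^4·v = (-3)^4·(-1, 4) = 81·(-1, 4) = (-81, 324).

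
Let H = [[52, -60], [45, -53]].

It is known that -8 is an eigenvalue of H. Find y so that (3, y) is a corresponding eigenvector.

3

We need (H + 8I)v = 0.
H + 8I = [[60, -60], [45, -45]].
Row 1: (60)·3 + (-60)·y = 0
Row 2: (45)·3 + (-45)·y = 0
Solving gives y = 3.
Check: H·(3, 3) = (-24, -24) = -8·(3, 3).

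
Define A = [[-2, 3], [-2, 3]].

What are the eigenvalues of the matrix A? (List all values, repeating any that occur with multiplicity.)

0, 1

det(A - λI) = (-2 - λ)(3 - λ) - (3)·(-2) = λ^2 - λ.
This factors as λ·(λ - 1) = 0.
Eigenvalues: 0, 1.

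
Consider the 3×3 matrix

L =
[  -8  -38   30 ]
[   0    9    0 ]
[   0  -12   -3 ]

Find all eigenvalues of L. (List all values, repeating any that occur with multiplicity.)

Set up det(λI - L) = 0.
Expanding along the first row, p(λ) = λ^3 + 2λ^2 - 75λ - 216.
Rational-root test: λ = 9 gives p(9) = 0.
Dividing by (λ - 9) leaves λ^2 + 11λ + 24.
The quadratic factors as (λ + 8)·(λ + 3).
Eigenvalues: -8, -3, 9.

-8, -3, 9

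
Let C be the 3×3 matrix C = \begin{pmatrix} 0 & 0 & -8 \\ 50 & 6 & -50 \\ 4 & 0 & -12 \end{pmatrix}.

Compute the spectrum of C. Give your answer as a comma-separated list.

The characteristic polynomial is p(λ) = det(λI - C).
Expanding along the first row, p(λ) = λ^3 + 6λ^2 - 40λ - 192.
Rational-root test: λ = 6 gives p(6) = 0.
Dividing by (λ - 6) leaves λ^2 + 12λ + 32.
The quadratic factors as (λ + 8)·(λ + 4).
Eigenvalues: -8, -4, 6.

-8, -4, 6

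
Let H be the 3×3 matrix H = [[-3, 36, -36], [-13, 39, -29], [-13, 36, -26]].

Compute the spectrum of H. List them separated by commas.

-3, 3, 10

The characteristic polynomial is p(μ) = det(μI - H).
Expanding the 3×3 determinant: p(μ) = μ^3 - 10μ^2 - 9μ + 90.
Try μ = -3: p(-3) = 0, so -3 is a root.
Dividing by (μ + 3) leaves μ^2 - 13μ + 30.
The quadratic factors as (μ - 3)·(μ - 10).
Eigenvalues: -3, 3, 10.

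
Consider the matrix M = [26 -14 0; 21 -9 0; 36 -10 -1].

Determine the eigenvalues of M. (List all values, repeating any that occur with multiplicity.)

-1, 5, 12

The characteristic polynomial is p(λ) = det(λI - M).
Expanding along the first row, p(λ) = λ^3 - 16λ^2 + 43λ + 60.
Rational-root test: λ = -1 gives p(-1) = 0.
Dividing by (λ + 1) leaves λ^2 - 17λ + 60.
The quadratic factors as (λ - 5)·(λ - 12).
Eigenvalues: -1, 5, 12.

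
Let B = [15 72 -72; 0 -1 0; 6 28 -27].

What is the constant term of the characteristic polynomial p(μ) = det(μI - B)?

p(0) = det(0·I − B) = det(−B) = (−1)^3·det(B).
det(B) = -27, so p(0) = 27.

27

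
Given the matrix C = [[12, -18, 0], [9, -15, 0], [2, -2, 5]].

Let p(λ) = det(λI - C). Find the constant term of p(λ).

90

p(λ) = λ^3 - 2λ^2 - 33λ + 90.
The constant term is 90.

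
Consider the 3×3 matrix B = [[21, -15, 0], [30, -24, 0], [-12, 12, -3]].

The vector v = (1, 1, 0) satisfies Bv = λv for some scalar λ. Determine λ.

6

Compute Bv: B·(1, 1, 0) = (6, 6, 0).
Since Bv = λv, compare component 1: 6 = λ·1, so λ = 6.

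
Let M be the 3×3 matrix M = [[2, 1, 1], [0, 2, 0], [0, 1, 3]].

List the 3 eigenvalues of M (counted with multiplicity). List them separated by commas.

2, 2, 3

Compute the characteristic polynomial p(r) = det(rI - M).
Expanding the 3×3 determinant: p(r) = r^3 - 7r^2 + 16r - 12.
Rational-root test: r = 2 gives p(2) = 0.
Dividing by (r - 2) leaves r^2 - 5r + 6.
The quadratic factors as (r - 2)·(r - 3).
Eigenvalues: 2, 2, 3.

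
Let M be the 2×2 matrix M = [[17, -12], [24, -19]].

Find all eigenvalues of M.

det(M - sI) = (17 - s)(-19 - s) - (-12)·(24) = s^2 + 2s - 35.
This factors as (s + 7)·(s - 5) = 0.
Eigenvalues: -7, 5.

-7, 5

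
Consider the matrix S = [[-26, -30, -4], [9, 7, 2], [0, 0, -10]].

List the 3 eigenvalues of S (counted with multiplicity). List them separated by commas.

-11, -10, -8

The characteristic polynomial is p(lambda) = det(lambda·I - S).
Cofactor expansion gives p(lambda) = lambda^3 + 29·lambda^2 + 278·lambda + 880.
Rational-root test: lambda = -11 gives p(-11) = 0.
Dividing by (lambda + 11) leaves lambda^2 + 18·lambda + 80.
The quadratic factors as (lambda + 10)·(lambda + 8).
Eigenvalues: -11, -10, -8.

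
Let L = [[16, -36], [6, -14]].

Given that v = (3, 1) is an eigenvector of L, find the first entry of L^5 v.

3072

First find the eigenvalue: Lv = (12, 4) = 4·(3, 1), so λ = 4.
Then L^5 v = λ^5·v = 4^5·(3, 1) = 1024·(3, 1) = (3072, 1024).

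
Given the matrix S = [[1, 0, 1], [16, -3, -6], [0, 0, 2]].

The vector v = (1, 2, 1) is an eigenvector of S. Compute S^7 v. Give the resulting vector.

(128, 256, 128)

First find the eigenvalue: Sv = (2, 4, 2) = 2·(1, 2, 1), so λ = 2.
Then S^7 v = λ^7·v = 2^7·(1, 2, 1) = 128·(1, 2, 1) = (128, 256, 128).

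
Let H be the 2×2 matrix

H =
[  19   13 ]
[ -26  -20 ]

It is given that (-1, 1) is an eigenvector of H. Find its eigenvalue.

6

Compute Hv: H·(-1, 1) = (-6, 6).
Since Hv = λv, compare component 1: -6 = λ·-1, so λ = 6.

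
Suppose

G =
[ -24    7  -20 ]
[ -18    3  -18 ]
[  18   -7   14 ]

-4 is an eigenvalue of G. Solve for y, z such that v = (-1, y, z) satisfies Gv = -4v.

0, 1

We need (G + 4I)v = 0.
G + 4I = [[-20, 7, -20], [-18, 7, -18], [18, -7, 18]].
Row 1: (-20)·-1 + (7)·y + (-20)·z = 0
Row 2: (-18)·-1 + (7)·y + (-18)·z = 0
Row 3: (18)·-1 + (-7)·y + (18)·z = 0
Solving gives y = 0, z = 1.
Check: G·(-1, 0, 1) = (4, 0, -4) = -4·(-1, 0, 1).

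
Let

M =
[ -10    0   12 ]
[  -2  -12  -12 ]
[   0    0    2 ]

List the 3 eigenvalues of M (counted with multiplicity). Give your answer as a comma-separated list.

-12, -10, 2

Set up det(tI - M) = 0.
Cofactor expansion gives p(t) = t^3 + 20t^2 + 76t - 240.
Rational-root test: t = -10 gives p(-10) = 0.
Dividing by (t + 10) leaves t^2 + 10t - 24.
The quadratic factors as (t + 12)·(t - 2).
Eigenvalues: -12, -10, 2.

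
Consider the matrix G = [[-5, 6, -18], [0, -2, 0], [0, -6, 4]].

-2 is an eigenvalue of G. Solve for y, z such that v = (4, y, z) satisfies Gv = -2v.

-1, -1

We need (G + 2I)v = 0.
G + 2I = [[-3, 6, -18], [0, 0, 0], [0, -6, 6]].
Row 1: (-3)·4 + (6)·y + (-18)·z = 0
Row 2: (0)·4 + (0)·y + (0)·z = 0
Row 3: (0)·4 + (-6)·y + (6)·z = 0
Solving gives y = -1, z = -1.
Check: G·(4, -1, -1) = (-8, 2, 2) = -2·(4, -1, -1).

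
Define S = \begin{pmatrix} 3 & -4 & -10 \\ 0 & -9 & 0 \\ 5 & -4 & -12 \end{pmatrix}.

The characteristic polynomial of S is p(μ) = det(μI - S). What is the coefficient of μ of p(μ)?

95

p(μ) = μ^3 + 18μ^2 + 95μ + 126.
The coefficient of μ is 95.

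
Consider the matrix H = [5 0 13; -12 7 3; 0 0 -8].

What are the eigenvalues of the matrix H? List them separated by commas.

Compute the characteristic polynomial p(μ) = det(μI - H).
Expanding the 3×3 determinant: p(μ) = μ^3 - 4μ^2 - 61μ + 280.
Try μ = 5: p(5) = 0, so 5 is a root.
Dividing by (μ - 5) leaves μ^2 + μ - 56.
The quadratic factors as (μ + 8)·(μ - 7).
Eigenvalues: -8, 5, 7.

-8, 5, 7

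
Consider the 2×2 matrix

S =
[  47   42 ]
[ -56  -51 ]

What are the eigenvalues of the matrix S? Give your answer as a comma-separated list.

det(S - sI) = (47 - s)(-51 - s) - (42)·(-56) = s^2 + 4s - 45.
This factors as (s + 9)·(s - 5) = 0.
Eigenvalues: -9, 5.

-9, 5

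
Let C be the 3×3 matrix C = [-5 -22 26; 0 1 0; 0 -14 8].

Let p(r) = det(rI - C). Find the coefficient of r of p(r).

p(r) = r^3 - 4r^2 - 37r + 40.
The coefficient of r is -37.

-37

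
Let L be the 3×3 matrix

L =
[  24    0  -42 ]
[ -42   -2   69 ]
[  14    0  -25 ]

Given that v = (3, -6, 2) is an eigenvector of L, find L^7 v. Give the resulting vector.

First find the eigenvalue: Lv = (-12, 24, -8) = -4·(3, -6, 2), so λ = -4.
Then L^7 v = λ^7·v = (-4)^7·(3, -6, 2) = -16384·(3, -6, 2) = (-49152, 98304, -32768).

(-49152, 98304, -32768)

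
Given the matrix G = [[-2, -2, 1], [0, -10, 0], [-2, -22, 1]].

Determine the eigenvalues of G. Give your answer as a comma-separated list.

The characteristic polynomial is p(r) = det(rI - G).
Cofactor expansion gives p(r) = r^3 + 11r^2 + 10r.
Rational-root test: r = -1 gives p(-1) = 0.
Factor out (r + 1): p(r) = (r + 1)·(r^2 + 10r).
The quadratic factors as (r + 10)·r.
Eigenvalues: -10, -1, 0.

-10, -1, 0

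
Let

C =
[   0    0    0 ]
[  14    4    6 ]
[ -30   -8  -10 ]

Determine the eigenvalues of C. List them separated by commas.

-4, -2, 0

The characteristic polynomial is p(t) = det(tI - C).
Expanding the 3×3 determinant: p(t) = t^3 + 6t^2 + 8t.
Since p(0) = 0, t = 0 is a root.
Dividing by t leaves t^2 + 6t + 8.
The quadratic factors as (t + 4)·(t + 2).
Eigenvalues: -4, -2, 0.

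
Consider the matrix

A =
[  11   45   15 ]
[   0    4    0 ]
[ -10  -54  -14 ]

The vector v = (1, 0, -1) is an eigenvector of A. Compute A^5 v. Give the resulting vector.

(-1024, 0, 1024)

First find the eigenvalue: Av = (-4, 0, 4) = -4·(1, 0, -1), so λ = -4.
Then A^5 v = λ^5·v = (-4)^5·(1, 0, -1) = -1024·(1, 0, -1) = (-1024, 0, 1024).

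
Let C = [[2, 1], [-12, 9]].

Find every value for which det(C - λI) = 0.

5, 6

det(C - λI) = (2 - λ)(9 - λ) - (1)·(-12) = λ^2 - 11λ + 30.
This factors as (λ - 5)·(λ - 6) = 0.
Eigenvalues: 5, 6.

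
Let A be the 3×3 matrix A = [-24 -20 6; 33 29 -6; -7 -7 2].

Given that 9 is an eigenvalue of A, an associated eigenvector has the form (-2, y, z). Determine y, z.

3, -1

We need (A - 9I)v = 0.
A - 9I = [[-33, -20, 6], [33, 20, -6], [-7, -7, -7]].
Row 1: (-33)·-2 + (-20)·y + (6)·z = 0
Row 2: (33)·-2 + (20)·y + (-6)·z = 0
Row 3: (-7)·-2 + (-7)·y + (-7)·z = 0
Solving gives y = 3, z = -1.
Check: A·(-2, 3, -1) = (-18, 27, -9) = 9·(-2, 3, -1).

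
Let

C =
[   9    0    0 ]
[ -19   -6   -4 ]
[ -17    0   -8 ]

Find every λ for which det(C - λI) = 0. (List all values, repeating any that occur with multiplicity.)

-8, -6, 9

The characteristic polynomial is p(λ) = det(λI - C).
Expanding the 3×3 determinant: p(λ) = λ^3 + 5λ^2 - 78λ - 432.
Rational-root test: λ = -8 gives p(-8) = 0.
Dividing by (λ + 8) leaves λ^2 - 3λ - 54.
The quadratic factors as (λ + 6)·(λ - 9).
Eigenvalues: -8, -6, 9.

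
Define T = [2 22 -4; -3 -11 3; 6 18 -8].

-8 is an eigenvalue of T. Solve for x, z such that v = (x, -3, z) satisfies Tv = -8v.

9, 6

We need (T + 8I)v = 0.
T + 8I = [[10, 22, -4], [-3, -3, 3], [6, 18, 0]].
Row 1: (10)·x + (22)·-3 + (-4)·z = 0
Row 2: (-3)·x + (-3)·-3 + (3)·z = 0
Row 3: (6)·x + (18)·-3 + (0)·z = 0
Solving gives x = 9, z = 6.
Check: T·(9, -3, 6) = (-72, 24, -48) = -8·(9, -3, 6).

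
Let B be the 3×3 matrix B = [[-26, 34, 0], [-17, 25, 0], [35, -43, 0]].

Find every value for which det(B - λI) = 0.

The characteristic polynomial is p(λ) = det(λI - B).
Expanding the 3×3 determinant: p(λ) = λ^3 + λ^2 - 72λ.
Since p(-9) = 0, λ = -9 is a root.
Dividing by (λ + 9) leaves λ^2 - 8λ.
The quadratic factors as λ·(λ - 8).
Eigenvalues: -9, 0, 8.

-9, 0, 8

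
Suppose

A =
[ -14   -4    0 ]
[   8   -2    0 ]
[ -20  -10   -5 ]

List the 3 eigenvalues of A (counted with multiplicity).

Compute the characteristic polynomial p(λ) = det(λI - A).
Expanding along the first row, p(λ) = λ^3 + 21λ^2 + 140λ + 300.
Try λ = -6: p(-6) = 0, so -6 is a root.
Factor out (λ + 6): p(λ) = (λ + 6)·(λ^2 + 15λ + 50).
The quadratic factors as (λ + 10)·(λ + 5).
Eigenvalues: -10, -6, -5.

-10, -6, -5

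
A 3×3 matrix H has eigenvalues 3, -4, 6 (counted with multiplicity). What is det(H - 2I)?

-24

If H has eigenvalues 3, -4, 6, then H - 2I has eigenvalues 1, -6, 4.
det(H - 2I) = (1) · (-6) · (4) = -24.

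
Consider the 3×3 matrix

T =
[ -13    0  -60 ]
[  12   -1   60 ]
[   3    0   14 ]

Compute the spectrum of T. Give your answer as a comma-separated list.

-1, -1, 2

The characteristic polynomial is p(t) = det(tI - T).
Cofactor expansion gives p(t) = t^3 - 3t - 2.
Try t = 2: p(2) = 0, so 2 is a root.
Dividing by (t - 2) leaves t^2 + 2t + 1.
The quadratic factor is (t + 1)^2.
Eigenvalues: -1, -1, 2.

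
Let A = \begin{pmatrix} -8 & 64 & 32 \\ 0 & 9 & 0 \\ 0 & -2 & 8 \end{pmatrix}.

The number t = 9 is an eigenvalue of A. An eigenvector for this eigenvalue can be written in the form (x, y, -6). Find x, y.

We need (A - 9I)v = 0.
A - 9I = [[-17, 64, 32], [0, 0, 0], [0, -2, -1]].
Row 1: (-17)·x + (64)·y + (32)·-6 = 0
Row 2: (0)·x + (0)·y + (0)·-6 = 0
Row 3: (0)·x + (-2)·y + (-1)·-6 = 0
Solving gives x = 0, y = 3.
Check: A·(0, 3, -6) = (0, 27, -54) = 9·(0, 3, -6).

0, 3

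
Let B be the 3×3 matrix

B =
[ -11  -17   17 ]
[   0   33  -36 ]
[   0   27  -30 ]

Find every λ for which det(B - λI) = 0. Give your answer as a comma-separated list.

Compute the characteristic polynomial p(λ) = det(λI - B).
Expanding the 3×3 determinant: p(λ) = λ^3 + 8λ^2 - 51λ - 198.
Since p(-3) = 0, λ = -3 is a root.
Dividing by (λ + 3) leaves λ^2 + 5λ - 66.
The quadratic factors as (λ + 11)·(λ - 6).
Eigenvalues: -11, -3, 6.

-11, -3, 6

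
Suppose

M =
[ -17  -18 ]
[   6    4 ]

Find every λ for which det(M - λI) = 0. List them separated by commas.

det(M - tI) = (-17 - t)(4 - t) - (-18)·(6) = t^2 + 13t + 40.
This factors as (t + 8)·(t + 5) = 0.
Eigenvalues: -8, -5.

-8, -5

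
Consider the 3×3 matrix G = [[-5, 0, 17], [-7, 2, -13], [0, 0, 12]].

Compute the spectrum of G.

Set up det(rI - G) = 0.
Expanding the 3×3 determinant: p(r) = r^3 - 9r^2 - 46r + 120.
Try r = 12: p(12) = 0, so 12 is a root.
Factor out (r - 12): p(r) = (r - 12)·(r^2 + 3r - 10).
The quadratic factors as (r + 5)·(r - 2).
Eigenvalues: -5, 2, 12.

-5, 2, 12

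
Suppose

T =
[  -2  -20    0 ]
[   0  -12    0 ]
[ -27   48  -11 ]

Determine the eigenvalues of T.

-12, -11, -2

The characteristic polynomial is p(r) = det(rI - T).
Expanding along the first row, p(r) = r^3 + 25r^2 + 178r + 264.
Try r = -12: p(-12) = 0, so -12 is a root.
Dividing by (r + 12) leaves r^2 + 13r + 22.
The quadratic factors as (r + 11)·(r + 2).
Eigenvalues: -12, -11, -2.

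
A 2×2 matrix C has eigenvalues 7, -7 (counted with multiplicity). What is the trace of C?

0

trace(C) is the sum of the eigenvalues: (7) + (-7) = 0.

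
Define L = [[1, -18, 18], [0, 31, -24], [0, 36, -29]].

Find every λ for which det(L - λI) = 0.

Set up det(rI - L) = 0.
Cofactor expansion gives p(r) = r^3 - 3r^2 - 33r + 35.
Try r = 7: p(7) = 0, so 7 is a root.
Factor out (r - 7): p(r) = (r - 7)·(r^2 + 4r - 5).
The quadratic factors as (r + 5)·(r - 1).
Eigenvalues: -5, 1, 7.

-5, 1, 7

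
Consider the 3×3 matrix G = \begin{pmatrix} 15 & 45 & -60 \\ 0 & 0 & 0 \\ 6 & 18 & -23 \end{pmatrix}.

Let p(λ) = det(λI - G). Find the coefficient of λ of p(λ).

15

p(λ) = λ^3 + 8λ^2 + 15λ.
The coefficient of λ is 15.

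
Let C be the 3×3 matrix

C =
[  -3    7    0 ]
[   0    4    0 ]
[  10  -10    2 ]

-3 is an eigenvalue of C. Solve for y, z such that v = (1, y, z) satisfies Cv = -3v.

0, -2

We need (C + 3I)v = 0.
C + 3I = [[0, 7, 0], [0, 7, 0], [10, -10, 5]].
Row 1: (0)·1 + (7)·y + (0)·z = 0
Row 2: (0)·1 + (7)·y + (0)·z = 0
Row 3: (10)·1 + (-10)·y + (5)·z = 0
Solving gives y = 0, z = -2.
Check: C·(1, 0, -2) = (-3, 0, 6) = -3·(1, 0, -2).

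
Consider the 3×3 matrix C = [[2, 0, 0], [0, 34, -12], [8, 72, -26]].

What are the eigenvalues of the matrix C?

Set up det(λI - C) = 0.
Expanding the 3×3 determinant: p(λ) = λ^3 - 10λ^2 - 4λ + 40.
Since p(10) = 0, λ = 10 is a root.
Factor out (λ - 10): p(λ) = (λ - 10)·(λ^2 - 4).
The quadratic factors as (λ + 2)·(λ - 2).
Eigenvalues: -2, 2, 10.

-2, 2, 10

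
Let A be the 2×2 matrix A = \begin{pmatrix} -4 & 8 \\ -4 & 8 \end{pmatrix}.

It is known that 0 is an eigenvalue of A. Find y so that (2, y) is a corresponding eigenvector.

1

We need (A)v = 0.
A = [[-4, 8], [-4, 8]].
Row 1: (-4)·2 + (8)·y = 0
Row 2: (-4)·2 + (8)·y = 0
Solving gives y = 1.
Check: A·(2, 1) = (0, 0) = 0·(2, 1).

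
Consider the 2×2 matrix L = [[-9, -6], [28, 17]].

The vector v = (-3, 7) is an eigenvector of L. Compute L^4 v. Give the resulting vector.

(-1875, 4375)

First find the eigenvalue: Lv = (-15, 35) = 5·(-3, 7), so λ = 5.
Then L^4 v = λ^4·v = 5^4·(-3, 7) = 625·(-3, 7) = (-1875, 4375).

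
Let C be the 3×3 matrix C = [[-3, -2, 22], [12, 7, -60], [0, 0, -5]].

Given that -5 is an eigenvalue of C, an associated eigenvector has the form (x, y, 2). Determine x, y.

-6, 16

We need (C + 5I)v = 0.
C + 5I = [[2, -2, 22], [12, 12, -60], [0, 0, 0]].
Row 1: (2)·x + (-2)·y + (22)·2 = 0
Row 2: (12)·x + (12)·y + (-60)·2 = 0
Row 3: (0)·x + (0)·y + (0)·2 = 0
Solving gives x = -6, y = 16.
Check: C·(-6, 16, 2) = (30, -80, -10) = -5·(-6, 16, 2).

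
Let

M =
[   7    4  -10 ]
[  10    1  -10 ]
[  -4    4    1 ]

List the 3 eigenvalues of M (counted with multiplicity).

-3, 1, 11

Compute the characteristic polynomial p(lambda) = det(lambda·I - M).
Expanding the 3×3 determinant: p(lambda) = lambda^3 - 9·lambda^2 - 25·lambda + 33.
Since p(1) = 0, lambda = 1 is a root.
Factor out (lambda - 1): p(lambda) = (lambda - 1)·(lambda^2 - 8·lambda - 33).
The quadratic factors as (lambda + 3)·(lambda - 11).
Eigenvalues: -3, 1, 11.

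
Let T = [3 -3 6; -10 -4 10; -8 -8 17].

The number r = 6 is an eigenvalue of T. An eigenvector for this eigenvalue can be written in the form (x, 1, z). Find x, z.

We need (T - 6I)v = 0.
T - 6I = [[-3, -3, 6], [-10, -10, 10], [-8, -8, 11]].
Row 1: (-3)·x + (-3)·1 + (6)·z = 0
Row 2: (-10)·x + (-10)·1 + (10)·z = 0
Row 3: (-8)·x + (-8)·1 + (11)·z = 0
Solving gives x = -1, z = 0.
Check: T·(-1, 1, 0) = (-6, 6, 0) = 6·(-1, 1, 0).

-1, 0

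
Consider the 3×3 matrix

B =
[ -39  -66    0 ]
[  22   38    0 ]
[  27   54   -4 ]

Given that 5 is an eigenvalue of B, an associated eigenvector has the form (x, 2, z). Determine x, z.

-3, 3

We need (B - 5I)v = 0.
B - 5I = [[-44, -66, 0], [22, 33, 0], [27, 54, -9]].
Row 1: (-44)·x + (-66)·2 + (0)·z = 0
Row 2: (22)·x + (33)·2 + (0)·z = 0
Row 3: (27)·x + (54)·2 + (-9)·z = 0
Solving gives x = -3, z = 3.
Check: B·(-3, 2, 3) = (-15, 10, 15) = 5·(-3, 2, 3).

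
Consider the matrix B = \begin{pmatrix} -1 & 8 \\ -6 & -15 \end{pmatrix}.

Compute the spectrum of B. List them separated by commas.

det(B - rI) = (-1 - r)(-15 - r) - (8)·(-6) = r^2 + 16r + 63.
This factors as (r + 9)·(r + 7) = 0.
Eigenvalues: -9, -7.

-9, -7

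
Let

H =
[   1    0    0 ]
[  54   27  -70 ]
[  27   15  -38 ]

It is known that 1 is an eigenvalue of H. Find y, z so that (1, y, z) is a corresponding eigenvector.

6, 3

We need (H - 1I)v = 0.
H - 1I = [[0, 0, 0], [54, 26, -70], [27, 15, -39]].
Row 1: (0)·1 + (0)·y + (0)·z = 0
Row 2: (54)·1 + (26)·y + (-70)·z = 0
Row 3: (27)·1 + (15)·y + (-39)·z = 0
Solving gives y = 6, z = 3.
Check: H·(1, 6, 3) = (1, 6, 3) = 1·(1, 6, 3).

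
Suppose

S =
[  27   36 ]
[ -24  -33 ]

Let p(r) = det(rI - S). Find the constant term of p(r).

-27

p(r) = r^2 + 6r - 27.
The constant term is -27.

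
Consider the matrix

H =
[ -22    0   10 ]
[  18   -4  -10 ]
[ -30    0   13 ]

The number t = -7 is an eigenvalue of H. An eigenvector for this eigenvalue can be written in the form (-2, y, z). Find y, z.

2, -3

We need (H + 7I)v = 0.
H + 7I = [[-15, 0, 10], [18, 3, -10], [-30, 0, 20]].
Row 1: (-15)·-2 + (0)·y + (10)·z = 0
Row 2: (18)·-2 + (3)·y + (-10)·z = 0
Row 3: (-30)·-2 + (0)·y + (20)·z = 0
Solving gives y = 2, z = -3.
Check: H·(-2, 2, -3) = (14, -14, 21) = -7·(-2, 2, -3).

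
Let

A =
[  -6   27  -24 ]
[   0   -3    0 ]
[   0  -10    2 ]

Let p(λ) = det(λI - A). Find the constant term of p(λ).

p(λ) = λ^3 + 7λ^2 - 36.
The constant term is -36.

-36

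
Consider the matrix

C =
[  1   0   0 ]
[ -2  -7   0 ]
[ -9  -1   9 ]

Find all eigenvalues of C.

C is lower triangular, so its eigenvalues are the diagonal entries.
Diagonal: 1, -7, 9.

-7, 1, 9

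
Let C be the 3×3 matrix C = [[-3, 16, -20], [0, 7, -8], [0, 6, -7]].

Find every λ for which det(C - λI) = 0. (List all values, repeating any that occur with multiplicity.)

-3, -1, 1

Compute the characteristic polynomial p(μ) = det(μI - C).
Cofactor expansion gives p(μ) = μ^3 + 3μ^2 - μ - 3.
Rational-root test: μ = 1 gives p(1) = 0.
Factor out (μ - 1): p(μ) = (μ - 1)·(μ^2 + 4μ + 3).
The quadratic factors as (μ + 3)·(μ + 1).
Eigenvalues: -3, -1, 1.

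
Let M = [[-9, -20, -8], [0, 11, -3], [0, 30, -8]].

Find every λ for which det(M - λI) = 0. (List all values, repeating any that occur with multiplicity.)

The characteristic polynomial is p(r) = det(rI - M).
Expanding the 3×3 determinant: p(r) = r^3 + 6r^2 - 25r + 18.
Rational-root test: r = 2 gives p(2) = 0.
Factor out (r - 2): p(r) = (r - 2)·(r^2 + 8r - 9).
The quadratic factors as (r + 9)·(r - 1).
Eigenvalues: -9, 1, 2.

-9, 1, 2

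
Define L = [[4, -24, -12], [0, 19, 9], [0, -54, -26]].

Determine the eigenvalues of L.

-8, 1, 4

The characteristic polynomial is p(r) = det(rI - L).
Expanding along the first row, p(r) = r^3 + 3r^2 - 36r + 32.
Rational-root test: r = -8 gives p(-8) = 0.
Dividing by (r + 8) leaves r^2 - 5r + 4.
The quadratic factors as (r - 1)·(r - 4).
Eigenvalues: -8, 1, 4.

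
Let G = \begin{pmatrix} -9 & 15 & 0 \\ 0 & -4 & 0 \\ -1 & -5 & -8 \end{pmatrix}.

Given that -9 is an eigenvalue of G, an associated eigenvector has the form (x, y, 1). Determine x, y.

1, 0

We need (G + 9I)v = 0.
G + 9I = [[0, 15, 0], [0, 5, 0], [-1, -5, 1]].
Row 1: (0)·x + (15)·y + (0)·1 = 0
Row 2: (0)·x + (5)·y + (0)·1 = 0
Row 3: (-1)·x + (-5)·y + (1)·1 = 0
Solving gives x = 1, y = 0.
Check: G·(1, 0, 1) = (-9, 0, -9) = -9·(1, 0, 1).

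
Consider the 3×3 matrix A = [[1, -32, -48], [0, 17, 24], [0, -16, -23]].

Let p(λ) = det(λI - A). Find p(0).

7

p(0) = det(0·I − A) = det(−A) = (−1)^3·det(A).
det(A) = -7, so p(0) = 7.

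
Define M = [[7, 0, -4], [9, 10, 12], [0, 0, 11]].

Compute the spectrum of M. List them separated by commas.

7, 10, 11

The characteristic polynomial is p(λ) = det(λI - M).
Cofactor expansion gives p(λ) = λ^3 - 28λ^2 + 257λ - 770.
Try λ = 7: p(7) = 0, so 7 is a root.
Factor out (λ - 7): p(λ) = (λ - 7)·(λ^2 - 21λ + 110).
The quadratic factors as (λ - 10)·(λ - 11).
Eigenvalues: 7, 10, 11.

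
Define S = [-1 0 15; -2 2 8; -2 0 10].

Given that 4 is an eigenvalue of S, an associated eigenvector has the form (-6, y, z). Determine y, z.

-2, -2

We need (S - 4I)v = 0.
S - 4I = [[-5, 0, 15], [-2, -2, 8], [-2, 0, 6]].
Row 1: (-5)·-6 + (0)·y + (15)·z = 0
Row 2: (-2)·-6 + (-2)·y + (8)·z = 0
Row 3: (-2)·-6 + (0)·y + (6)·z = 0
Solving gives y = -2, z = -2.
Check: S·(-6, -2, -2) = (-24, -8, -8) = 4·(-6, -2, -2).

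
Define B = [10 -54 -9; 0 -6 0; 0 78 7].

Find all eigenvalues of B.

-6, 7, 10

The characteristic polynomial is p(μ) = det(μI - B).
Expanding the 3×3 determinant: p(μ) = μ^3 - 11μ^2 - 32μ + 420.
Rational-root test: μ = -6 gives p(-6) = 0.
Factor out (μ + 6): p(μ) = (μ + 6)·(μ^2 - 17μ + 70).
The quadratic factors as (μ - 7)·(μ - 10).
Eigenvalues: -6, 7, 10.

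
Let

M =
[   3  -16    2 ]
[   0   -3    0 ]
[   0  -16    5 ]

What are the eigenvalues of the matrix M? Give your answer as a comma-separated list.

The characteristic polynomial is p(μ) = det(μI - M).
Cofactor expansion gives p(μ) = μ^3 - 5μ^2 - 9μ + 45.
Rational-root test: μ = 3 gives p(3) = 0.
Dividing by (μ - 3) leaves μ^2 - 2μ - 15.
The quadratic factors as (μ + 3)·(μ - 5).
Eigenvalues: -3, 3, 5.

-3, 3, 5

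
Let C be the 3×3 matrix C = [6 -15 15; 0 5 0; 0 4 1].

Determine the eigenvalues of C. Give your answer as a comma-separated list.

Compute the characteristic polynomial p(t) = det(tI - C).
Expanding along the first row, p(t) = t^3 - 12t^2 + 41t - 30.
Since p(1) = 0, t = 1 is a root.
Dividing by (t - 1) leaves t^2 - 11t + 30.
The quadratic factors as (t - 5)·(t - 6).
Eigenvalues: 1, 5, 6.

1, 5, 6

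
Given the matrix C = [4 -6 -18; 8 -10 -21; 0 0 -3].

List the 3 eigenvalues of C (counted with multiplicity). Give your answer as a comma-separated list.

-4, -3, -2

Set up det(λI - C) = 0.
Expanding the 3×3 determinant: p(λ) = λ^3 + 9λ^2 + 26λ + 24.
Try λ = -4: p(-4) = 0, so -4 is a root.
Dividing by (λ + 4) leaves λ^2 + 5λ + 6.
The quadratic factors as (λ + 3)·(λ + 2).
Eigenvalues: -4, -3, -2.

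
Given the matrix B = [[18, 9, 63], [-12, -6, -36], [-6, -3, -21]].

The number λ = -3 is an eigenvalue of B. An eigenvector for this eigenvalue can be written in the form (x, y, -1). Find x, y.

We need (B + 3I)v = 0.
B + 3I = [[21, 9, 63], [-12, -3, -36], [-6, -3, -18]].
Row 1: (21)·x + (9)·y + (63)·-1 = 0
Row 2: (-12)·x + (-3)·y + (-36)·-1 = 0
Row 3: (-6)·x + (-3)·y + (-18)·-1 = 0
Solving gives x = 3, y = 0.
Check: B·(3, 0, -1) = (-9, 0, 3) = -3·(3, 0, -1).

3, 0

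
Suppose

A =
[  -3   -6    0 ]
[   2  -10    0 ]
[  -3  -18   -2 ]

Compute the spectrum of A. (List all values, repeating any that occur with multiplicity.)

The characteristic polynomial is p(s) = det(sI - A).
Cofactor expansion gives p(s) = s^3 + 15s^2 + 68s + 84.
Rational-root test: s = -6 gives p(-6) = 0.
Dividing by (s + 6) leaves s^2 + 9s + 14.
The quadratic factors as (s + 7)·(s + 2).
Eigenvalues: -7, -6, -2.

-7, -6, -2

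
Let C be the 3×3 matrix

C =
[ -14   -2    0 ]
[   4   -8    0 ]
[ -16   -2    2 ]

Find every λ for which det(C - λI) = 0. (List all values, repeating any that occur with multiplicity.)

Set up det(λI - C) = 0.
Expanding along the first row, p(λ) = λ^3 + 20λ^2 + 76λ - 240.
Since p(-10) = 0, λ = -10 is a root.
Dividing by (λ + 10) leaves λ^2 + 10λ - 24.
The quadratic factors as (λ + 12)·(λ - 2).
Eigenvalues: -12, -10, 2.

-12, -10, 2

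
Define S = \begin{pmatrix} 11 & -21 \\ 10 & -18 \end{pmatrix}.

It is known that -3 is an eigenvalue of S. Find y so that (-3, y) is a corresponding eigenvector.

We need (S + 3I)v = 0.
S + 3I = [[14, -21], [10, -15]].
Row 1: (14)·-3 + (-21)·y = 0
Row 2: (10)·-3 + (-15)·y = 0
Solving gives y = -2.
Check: S·(-3, -2) = (9, 6) = -3·(-3, -2).

-2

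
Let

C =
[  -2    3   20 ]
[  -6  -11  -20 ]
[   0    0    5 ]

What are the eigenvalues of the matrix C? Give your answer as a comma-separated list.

The characteristic polynomial is p(s) = det(sI - C).
Expanding the 3×3 determinant: p(s) = s^3 + 8s^2 - 25s - 200.
Rational-root test: s = -5 gives p(-5) = 0.
Dividing by (s + 5) leaves s^2 + 3s - 40.
The quadratic factors as (s + 8)·(s - 5).
Eigenvalues: -8, -5, 5.

-8, -5, 5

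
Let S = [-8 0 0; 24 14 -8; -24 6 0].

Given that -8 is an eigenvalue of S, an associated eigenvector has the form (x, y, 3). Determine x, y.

We need (S + 8I)v = 0.
S + 8I = [[0, 0, 0], [24, 22, -8], [-24, 6, 8]].
Row 1: (0)·x + (0)·y + (0)·3 = 0
Row 2: (24)·x + (22)·y + (-8)·3 = 0
Row 3: (-24)·x + (6)·y + (8)·3 = 0
Solving gives x = 1, y = 0.
Check: S·(1, 0, 3) = (-8, 0, -24) = -8·(1, 0, 3).

1, 0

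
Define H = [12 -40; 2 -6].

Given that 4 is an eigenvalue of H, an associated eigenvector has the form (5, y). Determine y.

1

We need (H - 4I)v = 0.
H - 4I = [[8, -40], [2, -10]].
Row 1: (8)·5 + (-40)·y = 0
Row 2: (2)·5 + (-10)·y = 0
Solving gives y = 1.
Check: H·(5, 1) = (20, 4) = 4·(5, 1).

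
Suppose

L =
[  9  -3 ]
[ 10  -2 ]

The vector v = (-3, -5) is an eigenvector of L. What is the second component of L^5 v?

-5120

First find the eigenvalue: Lv = (-12, -20) = 4·(-3, -5), so λ = 4.
Then L^5 v = λ^5·v = 4^5·(-3, -5) = 1024·(-3, -5) = (-3072, -5120).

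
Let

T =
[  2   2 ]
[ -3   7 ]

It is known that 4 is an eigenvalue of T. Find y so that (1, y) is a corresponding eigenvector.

We need (T - 4I)v = 0.
T - 4I = [[-2, 2], [-3, 3]].
Row 1: (-2)·1 + (2)·y = 0
Row 2: (-3)·1 + (3)·y = 0
Solving gives y = 1.
Check: T·(1, 1) = (4, 4) = 4·(1, 1).

1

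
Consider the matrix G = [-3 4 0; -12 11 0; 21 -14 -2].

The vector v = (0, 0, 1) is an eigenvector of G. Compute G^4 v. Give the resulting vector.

(0, 0, 16)

First find the eigenvalue: Gv = (0, 0, -2) = -2·(0, 0, 1), so λ = -2.
Then G^4 v = λ^4·v = (-2)^4·(0, 0, 1) = 16·(0, 0, 1) = (0, 0, 16).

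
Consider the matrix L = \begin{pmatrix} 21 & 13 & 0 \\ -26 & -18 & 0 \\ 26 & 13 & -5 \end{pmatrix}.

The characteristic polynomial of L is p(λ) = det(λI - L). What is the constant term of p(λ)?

p(λ) = λ^3 + 2λ^2 - 55λ - 200.
The constant term is -200.

-200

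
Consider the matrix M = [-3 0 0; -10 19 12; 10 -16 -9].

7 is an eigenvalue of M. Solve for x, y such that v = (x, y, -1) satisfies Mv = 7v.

0, 1

We need (M - 7I)v = 0.
M - 7I = [[-10, 0, 0], [-10, 12, 12], [10, -16, -16]].
Row 1: (-10)·x + (0)·y + (0)·-1 = 0
Row 2: (-10)·x + (12)·y + (12)·-1 = 0
Row 3: (10)·x + (-16)·y + (-16)·-1 = 0
Solving gives x = 0, y = 1.
Check: M·(0, 1, -1) = (0, 7, -7) = 7·(0, 1, -1).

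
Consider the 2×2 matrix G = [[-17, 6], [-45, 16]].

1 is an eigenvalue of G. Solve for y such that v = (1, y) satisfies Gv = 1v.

3

We need (G - 1I)v = 0.
G - 1I = [[-18, 6], [-45, 15]].
Row 1: (-18)·1 + (6)·y = 0
Row 2: (-45)·1 + (15)·y = 0
Solving gives y = 3.
Check: G·(1, 3) = (1, 3) = 1·(1, 3).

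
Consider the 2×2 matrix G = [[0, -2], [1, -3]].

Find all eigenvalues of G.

det(G - μI) = (0 - μ)(-3 - μ) - (-2)·(1) = μ^2 + 3μ + 2.
This factors as (μ + 2)·(μ + 1) = 0.
Eigenvalues: -2, -1.

-2, -1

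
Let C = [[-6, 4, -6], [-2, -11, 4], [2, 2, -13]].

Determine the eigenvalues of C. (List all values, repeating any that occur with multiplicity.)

-11, -10, -9

Set up det(lambda·I - C) = 0.
Expanding along the first row, p(lambda) = lambda^3 + 30·lambda^2 + 299·lambda + 990.
Try lambda = -11: p(-11) = 0, so -11 is a root.
Factor out (lambda + 11): p(lambda) = (lambda + 11)·(lambda^2 + 19·lambda + 90).
The quadratic factors as (lambda + 10)·(lambda + 9).
Eigenvalues: -11, -10, -9.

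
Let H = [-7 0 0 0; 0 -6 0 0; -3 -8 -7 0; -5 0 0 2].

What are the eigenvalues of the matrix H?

-7, -7, -6, 2

H is lower triangular, so its eigenvalues are the diagonal entries.
Diagonal: -7, -6, -7, 2.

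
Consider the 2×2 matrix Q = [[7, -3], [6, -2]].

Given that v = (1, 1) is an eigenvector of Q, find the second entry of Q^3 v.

64

First find the eigenvalue: Qv = (4, 4) = 4·(1, 1), so λ = 4.
Then Q^3 v = λ^3·v = 4^3·(1, 1) = 64·(1, 1) = (64, 64).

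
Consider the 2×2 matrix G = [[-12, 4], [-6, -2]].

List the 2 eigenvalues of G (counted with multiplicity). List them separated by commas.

det(G - λI) = (-12 - λ)(-2 - λ) - (4)·(-6) = λ^2 + 14λ + 48.
This factors as (λ + 8)·(λ + 6) = 0.
Eigenvalues: -8, -6.

-8, -6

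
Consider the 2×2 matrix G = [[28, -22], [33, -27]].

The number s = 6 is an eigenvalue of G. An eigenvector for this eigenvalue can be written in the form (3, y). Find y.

3

We need (G - 6I)v = 0.
G - 6I = [[22, -22], [33, -33]].
Row 1: (22)·3 + (-22)·y = 0
Row 2: (33)·3 + (-33)·y = 0
Solving gives y = 3.
Check: G·(3, 3) = (18, 18) = 6·(3, 3).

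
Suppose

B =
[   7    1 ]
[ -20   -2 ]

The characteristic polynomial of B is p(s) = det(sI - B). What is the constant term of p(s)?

6

p(s) = s^2 - 5s + 6.
The constant term is 6.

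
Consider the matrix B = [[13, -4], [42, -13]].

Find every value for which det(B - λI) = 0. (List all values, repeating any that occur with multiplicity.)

-1, 1

det(B - lambda·I) = (13 - lambda)(-13 - lambda) - (-4)·(42) = lambda^2 - 1.
This factors as (lambda + 1)·(lambda - 1) = 0.
Eigenvalues: -1, 1.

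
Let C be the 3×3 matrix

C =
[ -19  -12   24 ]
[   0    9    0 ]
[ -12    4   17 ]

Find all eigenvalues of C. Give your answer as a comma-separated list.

Set up det(λI - C) = 0.
Expanding along the first row, p(λ) = λ^3 - 7λ^2 - 53λ + 315.
Since p(5) = 0, λ = 5 is a root.
Dividing by (λ - 5) leaves λ^2 - 2λ - 63.
The quadratic factors as (λ + 7)·(λ - 9).
Eigenvalues: -7, 5, 9.

-7, 5, 9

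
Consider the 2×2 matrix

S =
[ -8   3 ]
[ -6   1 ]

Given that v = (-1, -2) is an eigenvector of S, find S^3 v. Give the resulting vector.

First find the eigenvalue: Sv = (2, 4) = -2·(-1, -2), so λ = -2.
Then S^3 v = λ^3·v = (-2)^3·(-1, -2) = -8·(-1, -2) = (8, 16).

(8, 16)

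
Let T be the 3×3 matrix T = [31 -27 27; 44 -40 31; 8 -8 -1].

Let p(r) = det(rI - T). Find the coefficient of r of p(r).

-11

p(r) = r^3 + 10r^2 - 11r - 180.
The coefficient of r is -11.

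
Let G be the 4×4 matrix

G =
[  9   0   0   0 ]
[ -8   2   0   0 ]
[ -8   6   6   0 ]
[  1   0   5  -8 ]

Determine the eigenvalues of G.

G is lower triangular, so its eigenvalues are the diagonal entries.
Diagonal: 9, 2, 6, -8.

-8, 2, 6, 9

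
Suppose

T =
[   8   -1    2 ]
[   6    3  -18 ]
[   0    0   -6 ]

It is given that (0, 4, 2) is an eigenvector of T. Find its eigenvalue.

-6

Compute Tv: T·(0, 4, 2) = (0, -24, -12).
Since Tv = λv, compare component 2: -24 = λ·4, so λ = -6.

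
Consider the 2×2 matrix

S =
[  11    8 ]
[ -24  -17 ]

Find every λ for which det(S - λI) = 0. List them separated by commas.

-5, -1

det(S - λI) = (11 - λ)(-17 - λ) - (8)·(-24) = λ^2 + 6λ + 5.
This factors as (λ + 5)·(λ + 1) = 0.
Eigenvalues: -5, -1.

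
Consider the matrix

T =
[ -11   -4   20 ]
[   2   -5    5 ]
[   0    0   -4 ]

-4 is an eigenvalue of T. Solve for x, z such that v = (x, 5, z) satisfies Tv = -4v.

We need (T + 4I)v = 0.
T + 4I = [[-7, -4, 20], [2, -1, 5], [0, 0, 0]].
Row 1: (-7)·x + (-4)·5 + (20)·z = 0
Row 2: (2)·x + (-1)·5 + (5)·z = 0
Row 3: (0)·x + (0)·5 + (0)·z = 0
Solving gives x = 0, z = 1.
Check: T·(0, 5, 1) = (0, -20, -4) = -4·(0, 5, 1).

0, 1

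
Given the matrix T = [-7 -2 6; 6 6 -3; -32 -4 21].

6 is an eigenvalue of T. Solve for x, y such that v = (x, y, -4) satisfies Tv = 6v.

We need (T - 6I)v = 0.
T - 6I = [[-13, -2, 6], [6, 0, -3], [-32, -4, 15]].
Row 1: (-13)·x + (-2)·y + (6)·-4 = 0
Row 2: (6)·x + (0)·y + (-3)·-4 = 0
Row 3: (-32)·x + (-4)·y + (15)·-4 = 0
Solving gives x = -2, y = 1.
Check: T·(-2, 1, -4) = (-12, 6, -24) = 6·(-2, 1, -4).

-2, 1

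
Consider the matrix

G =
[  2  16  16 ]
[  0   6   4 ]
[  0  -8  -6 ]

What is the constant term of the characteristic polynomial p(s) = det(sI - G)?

p(0) = det(0·I − G) = det(−G) = (−1)^3·det(G).
det(G) = -8, so p(0) = 8.

8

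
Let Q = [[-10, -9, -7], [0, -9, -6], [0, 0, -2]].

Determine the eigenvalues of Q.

-10, -9, -2

Q is upper triangular, so its eigenvalues are the diagonal entries.
Diagonal: -10, -9, -2.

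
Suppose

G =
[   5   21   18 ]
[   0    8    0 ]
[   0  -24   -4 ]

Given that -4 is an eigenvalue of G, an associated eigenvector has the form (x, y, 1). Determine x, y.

-2, 0

We need (G + 4I)v = 0.
G + 4I = [[9, 21, 18], [0, 12, 0], [0, -24, 0]].
Row 1: (9)·x + (21)·y + (18)·1 = 0
Row 2: (0)·x + (12)·y + (0)·1 = 0
Row 3: (0)·x + (-24)·y + (0)·1 = 0
Solving gives x = -2, y = 0.
Check: G·(-2, 0, 1) = (8, 0, -4) = -4·(-2, 0, 1).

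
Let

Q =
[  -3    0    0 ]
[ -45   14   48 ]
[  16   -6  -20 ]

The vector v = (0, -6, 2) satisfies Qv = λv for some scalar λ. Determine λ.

Compute Qv: Q·(0, -6, 2) = (0, 12, -4).
Since Qv = λv, compare component 2: 12 = λ·-6, so λ = -2.

-2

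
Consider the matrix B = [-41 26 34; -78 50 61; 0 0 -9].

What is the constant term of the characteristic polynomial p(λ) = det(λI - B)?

p(0) = det(0·I − B) = det(−B) = (−1)^3·det(B).
det(B) = 198, so p(0) = -198.

-198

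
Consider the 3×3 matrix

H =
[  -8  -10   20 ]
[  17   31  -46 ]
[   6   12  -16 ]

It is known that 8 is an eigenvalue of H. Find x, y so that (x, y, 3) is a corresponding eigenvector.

0, 6

We need (H - 8I)v = 0.
H - 8I = [[-16, -10, 20], [17, 23, -46], [6, 12, -24]].
Row 1: (-16)·x + (-10)·y + (20)·3 = 0
Row 2: (17)·x + (23)·y + (-46)·3 = 0
Row 3: (6)·x + (12)·y + (-24)·3 = 0
Solving gives x = 0, y = 6.
Check: H·(0, 6, 3) = (0, 48, 24) = 8·(0, 6, 3).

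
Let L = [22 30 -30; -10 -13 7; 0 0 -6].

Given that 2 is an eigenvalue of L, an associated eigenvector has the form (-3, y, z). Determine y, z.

2, 0

We need (L - 2I)v = 0.
L - 2I = [[20, 30, -30], [-10, -15, 7], [0, 0, -8]].
Row 1: (20)·-3 + (30)·y + (-30)·z = 0
Row 2: (-10)·-3 + (-15)·y + (7)·z = 0
Row 3: (0)·-3 + (0)·y + (-8)·z = 0
Solving gives y = 2, z = 0.
Check: L·(-3, 2, 0) = (-6, 4, 0) = 2·(-3, 2, 0).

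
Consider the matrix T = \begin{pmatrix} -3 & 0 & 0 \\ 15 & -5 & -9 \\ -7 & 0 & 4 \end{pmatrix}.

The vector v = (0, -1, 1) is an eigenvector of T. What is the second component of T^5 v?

First find the eigenvalue: Tv = (0, -4, 4) = 4·(0, -1, 1), so λ = 4.
Then T^5 v = λ^5·v = 4^5·(0, -1, 1) = 1024·(0, -1, 1) = (0, -1024, 1024).

-1024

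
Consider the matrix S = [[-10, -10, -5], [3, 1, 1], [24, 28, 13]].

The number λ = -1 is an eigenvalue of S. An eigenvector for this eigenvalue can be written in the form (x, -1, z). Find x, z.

We need (S + 1I)v = 0.
S + 1I = [[-9, -10, -5], [3, 2, 1], [24, 28, 14]].
Row 1: (-9)·x + (-10)·-1 + (-5)·z = 0
Row 2: (3)·x + (2)·-1 + (1)·z = 0
Row 3: (24)·x + (28)·-1 + (14)·z = 0
Solving gives x = 0, z = 2.
Check: S·(0, -1, 2) = (0, 1, -2) = -1·(0, -1, 2).

0, 2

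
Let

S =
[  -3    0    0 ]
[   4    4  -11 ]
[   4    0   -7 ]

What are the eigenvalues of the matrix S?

Set up det(λI - S) = 0.
Expanding along the first row, p(λ) = λ^3 + 6λ^2 - 19λ - 84.
Try λ = -3: p(-3) = 0, so -3 is a root.
Dividing by (λ + 3) leaves λ^2 + 3λ - 28.
The quadratic factors as (λ + 7)·(λ - 4).
Eigenvalues: -7, -3, 4.

-7, -3, 4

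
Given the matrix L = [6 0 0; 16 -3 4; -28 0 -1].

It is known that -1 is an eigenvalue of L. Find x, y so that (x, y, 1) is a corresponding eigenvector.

We need (L + 1I)v = 0.
L + 1I = [[7, 0, 0], [16, -2, 4], [-28, 0, 0]].
Row 1: (7)·x + (0)·y + (0)·1 = 0
Row 2: (16)·x + (-2)·y + (4)·1 = 0
Row 3: (-28)·x + (0)·y + (0)·1 = 0
Solving gives x = 0, y = 2.
Check: L·(0, 2, 1) = (0, -2, -1) = -1·(0, 2, 1).

0, 2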